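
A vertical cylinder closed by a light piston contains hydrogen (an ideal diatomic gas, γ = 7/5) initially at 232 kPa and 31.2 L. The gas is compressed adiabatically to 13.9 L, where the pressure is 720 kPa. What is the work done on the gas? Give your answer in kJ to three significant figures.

W ≈ 6.92 kJ

Adiabatic: W = (P₁V₁ − P₂V₂)/(γ − 1) with γ = 7/5.
P₁V₁ = 7238 J, P₂V₂ = 10008 J.
W = (7238 − 10008) / 0.4 = -6924 J.
Work on gas = −W_by = 6924 J.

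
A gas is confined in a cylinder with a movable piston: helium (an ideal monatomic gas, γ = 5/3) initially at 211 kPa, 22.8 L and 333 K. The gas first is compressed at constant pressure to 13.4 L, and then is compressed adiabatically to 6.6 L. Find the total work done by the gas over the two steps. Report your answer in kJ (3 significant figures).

W_total ≈ -4.54 kJ

Step 1 (isobaric): W = PΔV = (211 kPa)(13.4 − 22.8 L) = -1983 J.
After step 1: P = 211 kPa, V = 13.4 L, T = 195.7 K.
Step 2 (adiabatic): W = (P₁V₁ − P₂V₂)/(γ−1) = (2827 − 4533)/0.667 = -2559 J.
W_total = -1983 − 2559 = -4542 J.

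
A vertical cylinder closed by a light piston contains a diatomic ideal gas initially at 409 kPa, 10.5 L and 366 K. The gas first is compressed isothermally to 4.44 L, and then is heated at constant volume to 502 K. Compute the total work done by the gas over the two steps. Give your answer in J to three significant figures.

Step 1 (isothermal): W = P₁V₁ ln(V₂/V₁) = (4294) ln(4.44/10.5) = -3696 J.
Step 2 (isochoric): W = 0 (constant volume).
W_total = -3696 + 0 = -3696 J.

W_total ≈ -3700 J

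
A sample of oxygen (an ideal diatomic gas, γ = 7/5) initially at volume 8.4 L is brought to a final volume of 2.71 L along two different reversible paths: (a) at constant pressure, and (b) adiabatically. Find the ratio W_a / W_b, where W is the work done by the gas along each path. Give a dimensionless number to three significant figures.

W_a / W_b ≈ 0.473

Path (a) isobaric: W = P₁(V₂ − V₁) → W_a/(P₁V₁) = -0.6774.
Path (b) adiabatic: W = P₁V₁(1 − (V₁/V₂)^(γ−1))/(γ−1) → W_b/(P₁V₁) = -1.431.
W_a / W_b = -0.6774 / -1.431 = 0.4735.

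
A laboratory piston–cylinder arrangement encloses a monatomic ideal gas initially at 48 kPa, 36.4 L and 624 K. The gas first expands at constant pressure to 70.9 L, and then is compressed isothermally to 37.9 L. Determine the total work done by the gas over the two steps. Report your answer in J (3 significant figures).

Step 1 (isobaric): W = PΔV = (48 kPa)(70.9 − 36.4 L) = 1656 J.
After step 1: P = 48 kPa, V = 70.9 L, T = 1215 K.
Step 2 (isothermal): W = P₁V₁ ln(V₂/V₁) = (3403) ln(37.9/70.9) = -2131 J.
W_total = 1656 − 2131 = -475.5 J.

W_total ≈ -475 J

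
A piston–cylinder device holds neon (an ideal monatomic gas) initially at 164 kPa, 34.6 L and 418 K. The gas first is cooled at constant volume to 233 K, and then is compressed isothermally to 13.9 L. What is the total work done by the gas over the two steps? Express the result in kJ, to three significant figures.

Step 1 (isochoric): W = 0 (constant volume).
After step 1: P = 91.42 kPa (V unchanged).
Step 2 (isothermal): W = P₁V₁ ln(V₂/V₁) = (3163) ln(13.9/34.6) = -2885 J.
W_total = 0 − 2885 = -2885 J.

W_total ≈ -2.88 kJ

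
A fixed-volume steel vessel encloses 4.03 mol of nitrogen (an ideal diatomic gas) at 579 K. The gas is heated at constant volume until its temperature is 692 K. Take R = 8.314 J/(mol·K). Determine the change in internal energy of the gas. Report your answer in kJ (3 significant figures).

Constant volume ⇒ W = 0, so Q = ΔU = nCᵥΔT with Cᵥ = 5R/2 = 20.79 J/(mol·K).
ΔU = (4.03)(20.79)(692 − 579) = 9465 J.

ΔU ≈ 9.47 kJ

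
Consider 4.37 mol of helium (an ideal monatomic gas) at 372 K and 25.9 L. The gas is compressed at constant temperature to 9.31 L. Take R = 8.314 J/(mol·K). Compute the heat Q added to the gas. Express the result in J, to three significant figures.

Q ≈ -13800 J

Isothermal ⇒ ΔU = 0, so Q = W = nRT ln(V₂/V₁).
Q = (4.37)(8.314)(372) ln(9.31/25.9) = 13516 × -1.023 = -13829 J.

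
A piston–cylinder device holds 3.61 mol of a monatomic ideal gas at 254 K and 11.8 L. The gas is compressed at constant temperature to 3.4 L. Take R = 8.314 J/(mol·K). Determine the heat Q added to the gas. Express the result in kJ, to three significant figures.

Isothermal ⇒ ΔU = 0, so Q = W = nRT ln(V₂/V₁).
Q = (3.61)(8.314)(254) ln(3.4/11.8) = 7623 × -1.244 = -9486 J.

Q ≈ -9.49 kJ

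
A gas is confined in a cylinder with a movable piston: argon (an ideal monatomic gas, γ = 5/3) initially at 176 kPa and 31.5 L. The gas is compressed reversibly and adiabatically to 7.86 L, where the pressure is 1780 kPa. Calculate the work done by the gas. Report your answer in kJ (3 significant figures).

W ≈ -12.7 kJ

Adiabatic: W = (P₁V₁ − P₂V₂)/(γ − 1) with γ = 5/3.
P₁V₁ = 5544 J, P₂V₂ = 13991 J.
W = (5544 − 13991) / 0.6667 = -12670 J.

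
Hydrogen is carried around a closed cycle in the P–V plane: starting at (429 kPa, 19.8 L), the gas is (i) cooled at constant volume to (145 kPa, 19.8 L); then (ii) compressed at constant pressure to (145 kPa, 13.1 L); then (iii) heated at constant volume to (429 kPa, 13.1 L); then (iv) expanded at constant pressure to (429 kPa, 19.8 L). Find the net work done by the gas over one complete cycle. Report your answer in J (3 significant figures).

Constant-volume legs do no work.
W(ii) = (145)(13.1 − 19.8) = -971.5 J; W(iv) = (429)(19.8 − 13.1) = 2874 J.
W_net = -971.5 + 2874 = 1903 J (the clockwise enclosed area).

W_net ≈ 1900 J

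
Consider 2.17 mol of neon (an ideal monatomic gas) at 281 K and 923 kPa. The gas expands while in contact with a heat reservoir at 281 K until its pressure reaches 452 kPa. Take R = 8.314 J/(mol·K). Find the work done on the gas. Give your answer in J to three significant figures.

W ≈ -3620 J

Isothermal process: W = nRT ln(V₂/V₁) = nRT ln(P₁/P₂).
W = (2.17)(8.314)(281) × ln(923/452)
  = 5070 × ln(2.042) = 5070 × 0.7139
W_by_gas = 3619 J; work on gas = −W_by = -3619 J.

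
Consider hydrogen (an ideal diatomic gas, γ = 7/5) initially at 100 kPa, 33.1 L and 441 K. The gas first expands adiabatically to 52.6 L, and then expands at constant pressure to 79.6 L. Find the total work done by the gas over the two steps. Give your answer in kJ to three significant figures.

W_total ≈ 2.81 kJ

Step 1 (adiabatic): W = (P₁V₁ − P₂V₂)/(γ−1) = (3310 − 2750)/0.4 = 1399 J.
After step 1: P = 52.29 kPa, V = 52.6 L, T = 366.4 K.
Step 2 (isobaric): W = PΔV = (52.29 kPa)(79.6 − 52.6 L) = 1412 J.
W_total = 1399 + 1412 = 2811 J.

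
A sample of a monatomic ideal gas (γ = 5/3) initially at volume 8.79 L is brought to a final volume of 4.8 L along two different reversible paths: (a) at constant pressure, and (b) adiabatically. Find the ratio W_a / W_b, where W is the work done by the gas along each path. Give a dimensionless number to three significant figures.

W_a / W_b ≈ 0.609

Path (a) isobaric: W = P₁(V₂ − V₁) → W_a/(P₁V₁) = -0.4539.
Path (b) adiabatic: W = P₁V₁(1 − (V₁/V₂)^(γ−1))/(γ−1) → W_b/(P₁V₁) = -0.7452.
W_a / W_b = -0.4539 / -0.7452 = 0.6091.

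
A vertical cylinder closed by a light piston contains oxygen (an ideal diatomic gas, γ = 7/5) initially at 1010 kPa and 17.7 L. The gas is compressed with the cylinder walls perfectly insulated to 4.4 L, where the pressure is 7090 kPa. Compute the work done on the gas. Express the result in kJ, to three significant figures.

Adiabatic: W = (P₁V₁ − P₂V₂)/(γ − 1) with γ = 7/5.
P₁V₁ = 17877 J, P₂V₂ = 31196 J.
W = (17877 − 31196) / 0.4 = -33298 J.
Work on gas = −W_by = 33298 J.

W ≈ 33.3 kJ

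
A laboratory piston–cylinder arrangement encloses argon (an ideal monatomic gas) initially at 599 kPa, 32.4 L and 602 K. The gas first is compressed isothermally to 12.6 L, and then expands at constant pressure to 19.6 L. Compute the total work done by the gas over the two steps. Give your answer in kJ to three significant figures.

W_total ≈ -7.55 kJ

Step 1 (isothermal): W = P₁V₁ ln(V₂/V₁) = (19408) ln(12.6/32.4) = -18330 J.
After step 1: P = 1540 kPa, V = 12.6 L, T = 602 K.
Step 2 (isobaric): W = PΔV = (1540 kPa)(19.6 − 12.6 L) = 10782 J.
W_total = -18330 + 10782 = -7548 J.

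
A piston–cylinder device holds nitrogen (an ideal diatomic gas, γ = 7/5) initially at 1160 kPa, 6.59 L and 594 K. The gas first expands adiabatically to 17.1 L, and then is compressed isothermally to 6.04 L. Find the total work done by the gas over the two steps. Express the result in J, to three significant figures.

Step 1 (adiabatic): W = (P₁V₁ − P₂V₂)/(γ−1) = (7644 − 5220)/0.4 = 6060 J.
After step 1: P = 305.3 kPa, V = 17.1 L, T = 405.6 K.
Step 2 (isothermal): W = P₁V₁ ln(V₂/V₁) = (5220) ln(6.04/17.1) = -5433 J.
W_total = 6060 − 5433 = 627.5 J.

W_total ≈ 627 J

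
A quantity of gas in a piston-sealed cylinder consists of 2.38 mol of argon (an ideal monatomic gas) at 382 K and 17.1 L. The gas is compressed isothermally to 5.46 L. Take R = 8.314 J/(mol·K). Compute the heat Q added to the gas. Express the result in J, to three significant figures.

Q ≈ -8630 J

Isothermal ⇒ ΔU = 0, so Q = W = nRT ln(V₂/V₁).
Q = (2.38)(8.314)(382) ln(5.46/17.1) = 7559 × -1.142 = -8629 J.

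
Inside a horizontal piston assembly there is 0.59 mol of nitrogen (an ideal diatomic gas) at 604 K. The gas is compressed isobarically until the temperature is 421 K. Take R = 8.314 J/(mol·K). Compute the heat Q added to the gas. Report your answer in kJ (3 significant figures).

Q ≈ -3.14 kJ

Isobaric: W = nRΔT = (0.59)(8.314)(-183) = -897.7 J.
ΔU = nCᵥΔT with Cᵥ = 5R/2: ΔU = (0.59)(20.79)(-183) = -2244 J.
Q = ΔU + W = -2244 − 897.7 = -3142 J.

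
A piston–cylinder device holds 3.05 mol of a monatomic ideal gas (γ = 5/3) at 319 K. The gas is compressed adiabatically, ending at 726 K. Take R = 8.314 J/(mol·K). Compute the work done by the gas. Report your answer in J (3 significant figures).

W ≈ -15500 J

Adiabatic ⇒ Q = 0, so W_by = −ΔU = nCᵥ(T₁ − T₂).
Cᵥ = 3R/2 = 12.47 J/(mol·K).
W = (3.05)(12.47)(319 − 726) = -15481 J.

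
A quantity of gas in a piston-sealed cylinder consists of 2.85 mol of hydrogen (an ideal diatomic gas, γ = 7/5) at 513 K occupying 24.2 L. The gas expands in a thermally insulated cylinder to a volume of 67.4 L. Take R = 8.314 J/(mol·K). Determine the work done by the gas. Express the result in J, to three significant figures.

Adiabatic: TV^(γ−1) = const with γ = 7/5.
T₂ = T₁ (V₁/V₂)^(γ−1) = 513 × (24.2/67.4)^0.4 = 513 × 0.6638 = 340.5 K.
W_by = nCᵥ(T₁ − T₂) = (2.85)(20.79)(513 − 340.5) = 10216 J.

W ≈ 10200 J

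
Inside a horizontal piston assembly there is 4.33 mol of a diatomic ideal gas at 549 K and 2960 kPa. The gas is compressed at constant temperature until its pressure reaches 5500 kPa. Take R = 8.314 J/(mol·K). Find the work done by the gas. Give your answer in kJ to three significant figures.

Isothermal process: W = nRT ln(V₂/V₁) = nRT ln(P₁/P₂).
W = (4.33)(8.314)(549) × ln(2960/5500)
  = 19764 × ln(0.5382) = 19764 × -0.6196
W_by_gas = -12245 J.

W ≈ -12.2 kJ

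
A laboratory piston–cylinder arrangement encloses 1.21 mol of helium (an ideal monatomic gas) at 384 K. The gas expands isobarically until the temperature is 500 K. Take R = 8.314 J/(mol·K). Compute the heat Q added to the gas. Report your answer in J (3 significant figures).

Q ≈ 2920 J

Isobaric: W = nRΔT = (1.21)(8.314)(116) = 1167 J.
ΔU = nCᵥΔT with Cᵥ = 3R/2: ΔU = (1.21)(12.47)(116) = 1750 J.
Q = ΔU + W = 1750 + 1167 = 2917 J.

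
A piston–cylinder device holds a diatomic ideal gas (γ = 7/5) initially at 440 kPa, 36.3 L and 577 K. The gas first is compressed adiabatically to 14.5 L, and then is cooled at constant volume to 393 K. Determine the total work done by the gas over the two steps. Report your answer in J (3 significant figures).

W_total ≈ -17700 J

Step 1 (adiabatic): W = (P₁V₁ − P₂V₂)/(γ−1) = (15972 − 23056)/0.4 = -17709 J.
Step 2 (isochoric): W = 0 (constant volume).
W_total = -17709 + 0 = -17709 J.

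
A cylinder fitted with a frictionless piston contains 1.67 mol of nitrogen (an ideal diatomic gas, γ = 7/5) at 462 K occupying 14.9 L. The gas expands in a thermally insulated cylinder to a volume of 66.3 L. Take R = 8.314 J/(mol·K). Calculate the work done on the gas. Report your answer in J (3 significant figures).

W ≈ -7210 J

Adiabatic: TV^(γ−1) = const with γ = 7/5.
T₂ = T₁ (V₁/V₂)^(γ−1) = 462 × (14.9/66.3)^0.4 = 462 × 0.5504 = 254.3 K.
W_by = nCᵥ(T₁ − T₂) = (1.67)(20.79)(462 − 254.3) = 7210 J.
Work on gas = −W_by = -7210 J.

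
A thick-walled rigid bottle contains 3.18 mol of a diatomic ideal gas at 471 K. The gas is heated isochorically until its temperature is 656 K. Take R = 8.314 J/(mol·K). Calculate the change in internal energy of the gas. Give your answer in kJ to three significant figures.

ΔU ≈ 12.2 kJ

Constant volume ⇒ W = 0, so Q = ΔU = nCᵥΔT with Cᵥ = 5R/2 = 20.79 J/(mol·K).
ΔU = (3.18)(20.79)(656 − 471) = 12228 J.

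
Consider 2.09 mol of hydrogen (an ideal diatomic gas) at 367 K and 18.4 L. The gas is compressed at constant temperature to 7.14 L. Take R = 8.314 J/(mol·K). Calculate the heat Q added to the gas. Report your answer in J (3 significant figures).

Q ≈ -6040 J

Isothermal ⇒ ΔU = 0, so Q = W = nRT ln(V₂/V₁).
Q = (2.09)(8.314)(367) ln(7.14/18.4) = 6377 × -0.9466 = -6037 J.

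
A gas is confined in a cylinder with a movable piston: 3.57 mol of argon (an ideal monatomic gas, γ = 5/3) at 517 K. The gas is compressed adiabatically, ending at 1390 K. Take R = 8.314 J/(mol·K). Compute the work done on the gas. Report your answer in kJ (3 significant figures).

Adiabatic ⇒ Q = 0, so W_by = −ΔU = nCᵥ(T₁ − T₂).
Cᵥ = 3R/2 = 12.47 J/(mol·K).
W = (3.57)(12.47)(517 − 1390) = -38867 J.
Work on gas = −W_by = 38867 J.

W ≈ 38.9 kJ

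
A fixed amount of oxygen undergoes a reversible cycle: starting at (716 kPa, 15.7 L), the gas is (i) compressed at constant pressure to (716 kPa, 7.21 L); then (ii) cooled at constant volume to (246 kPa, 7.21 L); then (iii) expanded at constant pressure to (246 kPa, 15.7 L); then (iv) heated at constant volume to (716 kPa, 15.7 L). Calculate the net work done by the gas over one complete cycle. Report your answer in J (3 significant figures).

W_net ≈ -3990 J

Constant-volume legs do no work.
W(i) = (716)(7.21 − 15.7) = -6079 J; W(iii) = (246)(15.7 − 7.21) = 2089 J.
W_net = -6079 + 2089 = -3990 J (the counter-clockwise enclosed area).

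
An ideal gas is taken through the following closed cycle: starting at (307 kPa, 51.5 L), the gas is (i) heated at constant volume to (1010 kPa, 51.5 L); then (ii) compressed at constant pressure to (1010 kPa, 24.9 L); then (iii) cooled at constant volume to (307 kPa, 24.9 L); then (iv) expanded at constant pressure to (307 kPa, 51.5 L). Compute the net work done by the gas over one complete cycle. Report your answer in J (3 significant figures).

Constant-volume legs do no work.
W(ii) = (1010)(24.9 − 51.5) = -26866 J; W(iv) = (307)(51.5 − 24.9) = 8166 J.
W_net = -26866 + 8166 = -18700 J (the counter-clockwise enclosed area).

W_net ≈ -18700 J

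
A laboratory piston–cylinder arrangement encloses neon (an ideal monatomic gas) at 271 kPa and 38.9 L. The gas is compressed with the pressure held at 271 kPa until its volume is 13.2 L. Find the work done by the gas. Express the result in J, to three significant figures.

Isobaric: W = P ΔV.
W = (271 kPa)(13.2 − 38.9 L) = (271)(-25.7) = -6965 J.

W ≈ -6960 J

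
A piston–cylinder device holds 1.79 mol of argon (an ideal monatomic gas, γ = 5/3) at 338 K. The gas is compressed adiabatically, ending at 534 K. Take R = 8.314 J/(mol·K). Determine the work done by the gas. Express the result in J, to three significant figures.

W ≈ -4380 J

Adiabatic ⇒ Q = 0, so W_by = −ΔU = nCᵥ(T₁ − T₂).
Cᵥ = 3R/2 = 12.47 J/(mol·K).
W = (1.79)(12.47)(338 − 534) = -4375 J.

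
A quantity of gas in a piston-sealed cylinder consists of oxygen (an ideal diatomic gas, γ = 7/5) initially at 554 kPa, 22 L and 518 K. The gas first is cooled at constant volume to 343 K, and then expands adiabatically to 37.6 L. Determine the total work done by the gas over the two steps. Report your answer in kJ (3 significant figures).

Step 1 (isochoric): W = 0 (constant volume).
After step 1: P = 366.8 kPa (V unchanged).
Step 2 (adiabatic): W = (P₁V₁ − P₂V₂)/(γ−1) = (8070 − 6513)/0.4 = 3893 J.
W_total = 0 + 3893 = 3893 J.

W_total ≈ 3.89 kJ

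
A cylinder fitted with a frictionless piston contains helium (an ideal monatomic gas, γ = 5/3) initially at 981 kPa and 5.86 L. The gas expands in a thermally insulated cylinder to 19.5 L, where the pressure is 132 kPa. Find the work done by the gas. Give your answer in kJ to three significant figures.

Adiabatic: W = (P₁V₁ − P₂V₂)/(γ − 1) with γ = 5/3.
P₁V₁ = 5749 J, P₂V₂ = 2574 J.
W = (5749 − 2574) / 0.6667 = 4762 J.

W ≈ 4.76 kJ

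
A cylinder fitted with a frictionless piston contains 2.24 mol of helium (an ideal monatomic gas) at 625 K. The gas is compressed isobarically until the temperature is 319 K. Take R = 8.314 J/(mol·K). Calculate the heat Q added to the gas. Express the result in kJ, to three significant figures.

Q ≈ -14.2 kJ

Isobaric: W = nRΔT = (2.24)(8.314)(-306) = -5699 J.
ΔU = nCᵥΔT with Cᵥ = 3R/2: ΔU = (2.24)(12.47)(-306) = -8548 J.
Q = ΔU + W = -8548 − 5699 = -14247 J.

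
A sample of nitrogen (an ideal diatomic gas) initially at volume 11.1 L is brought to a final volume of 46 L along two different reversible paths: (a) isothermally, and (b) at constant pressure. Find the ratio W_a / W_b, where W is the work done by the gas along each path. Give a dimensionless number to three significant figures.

Path (a) isothermal: W = P₁V₁ ln(V₂/V₁) → W_a/(P₁V₁) = 1.422.
Path (b) isobaric: W = P₁(V₂ − V₁) → W_b/(P₁V₁) = 3.144.
W_a / W_b = 1.422 / 3.144 = 0.4522.

W_a / W_b ≈ 0.452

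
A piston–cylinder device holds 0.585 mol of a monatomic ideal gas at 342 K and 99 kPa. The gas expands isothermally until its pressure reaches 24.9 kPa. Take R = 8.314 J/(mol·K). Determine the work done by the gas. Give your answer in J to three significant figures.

W ≈ 2300 J

Isothermal process: W = nRT ln(V₂/V₁) = nRT ln(P₁/P₂).
W = (0.585)(8.314)(342) × ln(99/24.9)
  = 1663 × ln(3.976) = 1663 × 1.38
W_by_gas = 2296 J.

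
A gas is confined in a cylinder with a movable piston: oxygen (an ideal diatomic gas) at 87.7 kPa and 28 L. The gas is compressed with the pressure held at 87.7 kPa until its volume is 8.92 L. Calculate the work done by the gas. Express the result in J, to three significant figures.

W ≈ -1670 J

Isobaric: W = P ΔV.
W = (87.7 kPa)(8.92 − 28 L) = (87.7)(-19.08) = -1673 J.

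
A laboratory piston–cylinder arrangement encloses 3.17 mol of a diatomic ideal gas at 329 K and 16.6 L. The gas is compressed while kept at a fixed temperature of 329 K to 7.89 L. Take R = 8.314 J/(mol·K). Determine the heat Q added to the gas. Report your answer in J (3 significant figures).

Q ≈ -6450 J

Isothermal ⇒ ΔU = 0, so Q = W = nRT ln(V₂/V₁).
Q = (3.17)(8.314)(329) ln(7.89/16.6) = 8671 × -0.7438 = -6449 J.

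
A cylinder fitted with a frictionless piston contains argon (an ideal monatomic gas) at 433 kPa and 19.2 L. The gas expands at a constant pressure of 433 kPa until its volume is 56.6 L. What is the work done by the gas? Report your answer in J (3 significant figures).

Isobaric: W = P ΔV.
W = (433 kPa)(56.6 − 19.2 L) = (433)(37.4) = 16194 J.

W ≈ 16200 J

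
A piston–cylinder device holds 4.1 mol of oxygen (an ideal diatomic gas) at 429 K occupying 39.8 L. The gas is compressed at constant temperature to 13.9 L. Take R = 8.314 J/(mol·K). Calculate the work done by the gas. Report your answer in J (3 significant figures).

W ≈ -15400 J

Isothermal: W = nRT ln(V₂/V₁).
W = (4.1)(8.314)(429) × ln(13.9/39.8)
  = 14623 × -1.052
W_by_gas = -15384 J.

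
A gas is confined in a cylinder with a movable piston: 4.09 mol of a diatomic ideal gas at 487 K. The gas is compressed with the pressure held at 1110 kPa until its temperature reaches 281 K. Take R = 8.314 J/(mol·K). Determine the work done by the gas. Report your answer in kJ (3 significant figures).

Isobaric: W = P ΔV = nR ΔT.
W = (4.09)(8.314)(281 − 487) = -7005 J.

W ≈ -7.00 kJ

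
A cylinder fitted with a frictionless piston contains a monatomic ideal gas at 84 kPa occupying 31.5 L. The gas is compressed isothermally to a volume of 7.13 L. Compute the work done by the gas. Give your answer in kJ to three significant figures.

Isothermal: W = nRT ln(V₂/V₁) = P₁V₁ ln(V₂/V₁).
P₁V₁ = (84 kPa)(31.5 L) = 2646 J.
W = 2646 × ln(7.13/31.5) = 2646 × -1.486
W_by_gas = -3931 J.

W ≈ -3.93 kJ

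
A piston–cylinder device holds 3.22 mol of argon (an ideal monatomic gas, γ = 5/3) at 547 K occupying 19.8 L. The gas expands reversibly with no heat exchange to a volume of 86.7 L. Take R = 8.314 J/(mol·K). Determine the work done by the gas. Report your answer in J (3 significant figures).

Adiabatic: TV^(γ−1) = const with γ = 5/3.
T₂ = T₁ (V₁/V₂)^(γ−1) = 547 × (19.8/86.7)^0.667 = 547 × 0.3736 = 204.4 K.
W_by = nCᵥ(T₁ − T₂) = (3.22)(12.47)(547 − 204.4) = 13759 J.

W ≈ 13800 J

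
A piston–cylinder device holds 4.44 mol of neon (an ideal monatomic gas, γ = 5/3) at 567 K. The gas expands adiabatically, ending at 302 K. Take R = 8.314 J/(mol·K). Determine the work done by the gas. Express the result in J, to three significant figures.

W ≈ 14700 J

Adiabatic ⇒ Q = 0, so W_by = −ΔU = nCᵥ(T₁ − T₂).
Cᵥ = 3R/2 = 12.47 J/(mol·K).
W = (4.44)(12.47)(567 − 302) = 14673 J.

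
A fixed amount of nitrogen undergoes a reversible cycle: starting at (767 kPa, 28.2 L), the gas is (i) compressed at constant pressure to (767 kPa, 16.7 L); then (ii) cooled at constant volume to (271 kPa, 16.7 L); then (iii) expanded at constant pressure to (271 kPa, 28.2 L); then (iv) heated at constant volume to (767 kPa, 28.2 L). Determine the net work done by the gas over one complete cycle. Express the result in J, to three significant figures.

Constant-volume legs do no work.
W(i) = (767)(16.7 − 28.2) = -8820 J; W(iii) = (271)(28.2 − 16.7) = 3116 J.
W_net = -8820 + 3116 = -5704 J (the counter-clockwise enclosed area).

W_net ≈ -5700 J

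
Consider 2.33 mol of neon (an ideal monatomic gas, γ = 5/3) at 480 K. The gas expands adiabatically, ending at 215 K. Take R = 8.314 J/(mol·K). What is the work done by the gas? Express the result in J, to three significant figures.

Adiabatic ⇒ Q = 0, so W_by = −ΔU = nCᵥ(T₁ − T₂).
Cᵥ = 3R/2 = 12.47 J/(mol·K).
W = (2.33)(12.47)(480 − 215) = 7700 J.

W ≈ 7700 J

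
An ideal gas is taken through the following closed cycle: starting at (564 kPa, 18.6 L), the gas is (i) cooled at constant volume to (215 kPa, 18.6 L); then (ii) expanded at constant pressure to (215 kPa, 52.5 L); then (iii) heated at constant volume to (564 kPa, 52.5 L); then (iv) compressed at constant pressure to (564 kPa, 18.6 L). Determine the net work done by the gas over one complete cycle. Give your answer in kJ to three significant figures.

W_net ≈ -11.8 kJ

Constant-volume legs do no work.
W(ii) = (215)(52.5 − 18.6) = 7288 J; W(iv) = (564)(18.6 − 52.5) = -19120 J.
W_net = 7288 − 19120 = -11831 J (the counter-clockwise enclosed area).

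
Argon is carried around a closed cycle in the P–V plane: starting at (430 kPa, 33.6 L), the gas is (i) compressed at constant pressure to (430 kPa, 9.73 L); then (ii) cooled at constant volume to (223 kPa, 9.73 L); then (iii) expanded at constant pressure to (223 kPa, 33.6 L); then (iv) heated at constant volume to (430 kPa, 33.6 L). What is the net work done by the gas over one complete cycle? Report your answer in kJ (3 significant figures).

W_net ≈ -4.94 kJ

Constant-volume legs do no work.
W(i) = (430)(9.73 − 33.6) = -10264 J; W(iii) = (223)(33.6 − 9.73) = 5323 J.
W_net = -10264 + 5323 = -4941 J (the counter-clockwise enclosed area).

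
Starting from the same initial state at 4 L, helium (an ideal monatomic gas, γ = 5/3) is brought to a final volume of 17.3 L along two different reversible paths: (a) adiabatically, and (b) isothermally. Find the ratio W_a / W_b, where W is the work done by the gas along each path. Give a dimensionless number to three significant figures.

Path (a) adiabatic: W = P₁V₁(1 − (V₁/V₂)^(γ−1))/(γ−1) → W_a/(P₁V₁) = 0.9349.
Path (b) isothermal: W = P₁V₁ ln(V₂/V₁) → W_b/(P₁V₁) = 1.464.
W_a / W_b = 0.9349 / 1.464 = 0.6384.

W_a / W_b ≈ 0.638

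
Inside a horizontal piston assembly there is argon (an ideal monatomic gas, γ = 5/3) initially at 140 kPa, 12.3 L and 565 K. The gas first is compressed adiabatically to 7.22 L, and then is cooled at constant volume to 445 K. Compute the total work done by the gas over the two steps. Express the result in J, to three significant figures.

W_total ≈ -1100 J

Step 1 (adiabatic): W = (P₁V₁ − P₂V₂)/(γ−1) = (1722 − 2456)/0.667 = -1101 J.
Step 2 (isochoric): W = 0 (constant volume).
W_total = -1101 + 0 = -1101 J.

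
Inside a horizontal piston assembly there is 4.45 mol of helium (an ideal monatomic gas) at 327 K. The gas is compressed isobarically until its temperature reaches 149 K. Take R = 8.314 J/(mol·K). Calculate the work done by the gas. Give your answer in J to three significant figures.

W ≈ -6590 J

Isobaric: W = P ΔV = nR ΔT.
W = (4.45)(8.314)(149 − 327) = -6586 J.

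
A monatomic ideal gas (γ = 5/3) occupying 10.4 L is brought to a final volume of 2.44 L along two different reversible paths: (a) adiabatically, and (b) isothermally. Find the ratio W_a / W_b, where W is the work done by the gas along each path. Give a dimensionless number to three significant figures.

W_a / W_b ≈ 1.69

Path (a) adiabatic: W = P₁V₁(1 − (V₁/V₂)^(γ−1))/(γ−1) → W_a/(P₁V₁) = -2.443.
Path (b) isothermal: W = P₁V₁ ln(V₂/V₁) → W_b/(P₁V₁) = -1.45.
W_a / W_b = -2.443 / -1.45 = 1.685.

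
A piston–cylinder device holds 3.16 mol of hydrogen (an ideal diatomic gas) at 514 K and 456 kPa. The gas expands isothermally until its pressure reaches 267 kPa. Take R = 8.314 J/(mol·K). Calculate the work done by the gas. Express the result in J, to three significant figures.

W ≈ 7230 J

Isothermal process: W = nRT ln(V₂/V₁) = nRT ln(P₁/P₂).
W = (3.16)(8.314)(514) × ln(456/267)
  = 13504 × ln(1.708) = 13504 × 0.5352
W_by_gas = 7228 J.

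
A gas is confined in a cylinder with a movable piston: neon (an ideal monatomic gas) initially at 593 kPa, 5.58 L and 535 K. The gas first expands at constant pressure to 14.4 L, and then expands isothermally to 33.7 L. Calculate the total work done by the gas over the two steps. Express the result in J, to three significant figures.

Step 1 (isobaric): W = PΔV = (593 kPa)(14.4 − 5.58 L) = 5230 J.
After step 1: P = 593 kPa, V = 14.4 L, T = 1381 K.
Step 2 (isothermal): W = P₁V₁ ln(V₂/V₁) = (8539) ln(33.7/14.4) = 7261 J.
W_total = 5230 + 7261 = 12491 J.

W_total ≈ 12500 J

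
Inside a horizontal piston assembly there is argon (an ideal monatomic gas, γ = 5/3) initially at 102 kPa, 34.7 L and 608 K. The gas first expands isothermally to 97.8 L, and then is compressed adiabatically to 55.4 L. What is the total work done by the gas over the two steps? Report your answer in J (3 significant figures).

Step 1 (isothermal): W = P₁V₁ ln(V₂/V₁) = (3539) ln(97.8/34.7) = 3667 J.
After step 1: P = 36.19 kPa, V = 97.8 L, T = 608 K.
Step 2 (adiabatic): W = (P₁V₁ − P₂V₂)/(γ−1) = (3539 − 5170)/0.667 = -2446 J.
W_total = 3667 − 2446 = 1222 J.

W_total ≈ 1220 J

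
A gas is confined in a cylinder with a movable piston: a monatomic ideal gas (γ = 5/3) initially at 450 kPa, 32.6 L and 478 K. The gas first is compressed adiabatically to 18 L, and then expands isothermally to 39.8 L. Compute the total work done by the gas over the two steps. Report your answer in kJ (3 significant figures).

Step 1 (adiabatic): W = (P₁V₁ − P₂V₂)/(γ−1) = (14670 − 21797)/0.667 = -10690 J.
After step 1: P = 1211 kPa, V = 18 L, T = 710.2 K.
Step 2 (isothermal): W = P₁V₁ ln(V₂/V₁) = (21797) ln(39.8/18) = 17296 J.
W_total = -10690 + 17296 = 6605 J.

W_total ≈ 6.61 kJ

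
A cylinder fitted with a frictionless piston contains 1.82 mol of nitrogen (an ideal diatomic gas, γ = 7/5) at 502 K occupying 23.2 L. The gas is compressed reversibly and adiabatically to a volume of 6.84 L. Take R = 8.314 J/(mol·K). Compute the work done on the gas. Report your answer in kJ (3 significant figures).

W ≈ 12.0 kJ

Adiabatic: TV^(γ−1) = const with γ = 7/5.
T₂ = T₁ (V₁/V₂)^(γ−1) = 502 × (23.2/6.84)^0.4 = 502 × 1.63 = 818.2 K.
W_by = nCᵥ(T₁ − T₂) = (1.82)(20.79)(502 − 818.2) = -11963 J.
Work on gas = −W_by = 11963 J.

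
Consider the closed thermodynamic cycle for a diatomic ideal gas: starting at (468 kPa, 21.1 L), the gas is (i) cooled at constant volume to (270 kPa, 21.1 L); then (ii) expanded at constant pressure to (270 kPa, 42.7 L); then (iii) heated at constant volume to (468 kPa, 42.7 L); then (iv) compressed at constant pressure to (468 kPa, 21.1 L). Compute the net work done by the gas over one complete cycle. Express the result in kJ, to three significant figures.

Constant-volume legs do no work.
W(ii) = (270)(42.7 − 21.1) = 5832 J; W(iv) = (468)(21.1 − 42.7) = -10109 J.
W_net = 5832 − 10109 = -4277 J (the counter-clockwise enclosed area).

W_net ≈ -4.28 kJ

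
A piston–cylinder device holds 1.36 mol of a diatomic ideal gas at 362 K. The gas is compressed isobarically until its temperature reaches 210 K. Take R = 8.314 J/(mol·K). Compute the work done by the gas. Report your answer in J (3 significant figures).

Isobaric: W = P ΔV = nR ΔT.
W = (1.36)(8.314)(210 − 362) = -1719 J.

W ≈ -1720 J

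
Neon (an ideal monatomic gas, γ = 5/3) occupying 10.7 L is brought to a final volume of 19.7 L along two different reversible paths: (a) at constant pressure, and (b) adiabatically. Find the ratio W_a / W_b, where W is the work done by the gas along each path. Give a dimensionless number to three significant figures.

Path (a) isobaric: W = P₁(V₂ − V₁) → W_a/(P₁V₁) = 0.8411.
Path (b) adiabatic: W = P₁V₁(1 − (V₁/V₂)^(γ−1))/(γ−1) → W_b/(P₁V₁) = 0.5015.
W_a / W_b = 0.8411 / 0.5015 = 1.677.

W_a / W_b ≈ 1.68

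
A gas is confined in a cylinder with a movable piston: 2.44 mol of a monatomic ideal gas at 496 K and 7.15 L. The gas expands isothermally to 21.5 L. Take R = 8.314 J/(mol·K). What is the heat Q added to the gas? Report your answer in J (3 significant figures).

Q ≈ 11100 J

Isothermal ⇒ ΔU = 0, so Q = W = nRT ln(V₂/V₁).
Q = (2.44)(8.314)(496) ln(21.5/7.15) = 10062 × 1.101 = 11078 J.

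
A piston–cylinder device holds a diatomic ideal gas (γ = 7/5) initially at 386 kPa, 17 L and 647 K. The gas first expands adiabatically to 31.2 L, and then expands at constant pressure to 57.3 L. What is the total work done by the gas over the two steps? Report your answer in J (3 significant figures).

W_total ≈ 7840 J

Step 1 (adiabatic): W = (P₁V₁ − P₂V₂)/(γ−1) = (6562 − 5147)/0.4 = 3538 J.
After step 1: P = 165 kPa, V = 31.2 L, T = 507.5 K.
Step 2 (isobaric): W = PΔV = (165 kPa)(57.3 − 31.2 L) = 4306 J.
W_total = 3538 + 4306 = 7843 J.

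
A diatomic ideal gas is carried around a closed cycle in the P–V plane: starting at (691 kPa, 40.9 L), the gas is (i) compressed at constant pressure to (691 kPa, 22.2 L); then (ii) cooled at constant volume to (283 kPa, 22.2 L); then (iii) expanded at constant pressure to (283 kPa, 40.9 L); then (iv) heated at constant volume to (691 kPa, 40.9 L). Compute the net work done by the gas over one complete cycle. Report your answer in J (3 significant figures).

W_net ≈ -7630 J

Constant-volume legs do no work.
W(i) = (691)(22.2 − 40.9) = -12922 J; W(iii) = (283)(40.9 − 22.2) = 5292 J.
W_net = -12922 + 5292 = -7630 J (the counter-clockwise enclosed area).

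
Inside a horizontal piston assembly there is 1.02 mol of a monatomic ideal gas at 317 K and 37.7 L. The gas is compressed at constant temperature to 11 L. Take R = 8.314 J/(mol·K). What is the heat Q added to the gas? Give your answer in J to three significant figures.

Q ≈ -3310 J

Isothermal ⇒ ΔU = 0, so Q = W = nRT ln(V₂/V₁).
Q = (1.02)(8.314)(317) ln(11/37.7) = 2688 × -1.232 = -3311 J.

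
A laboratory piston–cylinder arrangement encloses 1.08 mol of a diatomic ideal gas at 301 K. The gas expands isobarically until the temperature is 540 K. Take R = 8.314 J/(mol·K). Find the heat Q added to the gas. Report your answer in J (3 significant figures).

Isobaric: W = nRΔT = (1.08)(8.314)(239) = 2146 J.
ΔU = nCᵥΔT with Cᵥ = 5R/2: ΔU = (1.08)(20.79)(239) = 5365 J.
Q = ΔU + W = 5365 + 2146 = 7511 J.

Q ≈ 7510 J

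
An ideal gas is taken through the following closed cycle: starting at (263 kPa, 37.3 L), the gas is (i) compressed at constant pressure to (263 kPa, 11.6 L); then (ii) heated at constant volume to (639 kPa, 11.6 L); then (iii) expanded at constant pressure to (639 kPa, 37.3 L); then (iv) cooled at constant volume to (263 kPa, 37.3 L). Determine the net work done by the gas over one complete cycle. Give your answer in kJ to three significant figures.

W_net ≈ 9.66 kJ

Constant-volume legs do no work.
W(i) = (263)(11.6 − 37.3) = -6759 J; W(iii) = (639)(37.3 − 11.6) = 16422 J.
W_net = -6759 + 16422 = 9663 J (the clockwise enclosed area).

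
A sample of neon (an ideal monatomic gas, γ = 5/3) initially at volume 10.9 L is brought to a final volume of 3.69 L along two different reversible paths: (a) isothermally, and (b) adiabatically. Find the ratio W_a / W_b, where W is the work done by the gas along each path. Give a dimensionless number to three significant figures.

Path (a) isothermal: W = P₁V₁ ln(V₂/V₁) → W_a/(P₁V₁) = -1.083.
Path (b) adiabatic: W = P₁V₁(1 − (V₁/V₂)^(γ−1))/(γ−1) → W_b/(P₁V₁) = -1.588.
W_a / W_b = -1.083 / -1.588 = 0.682.

W_a / W_b ≈ 0.682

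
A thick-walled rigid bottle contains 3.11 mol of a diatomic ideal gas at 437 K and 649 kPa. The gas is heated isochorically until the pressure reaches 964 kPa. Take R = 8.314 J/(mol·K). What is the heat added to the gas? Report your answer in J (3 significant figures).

Q ≈ 13700 J

Constant volume ⇒ W = 0, so Q = ΔU = nCᵥΔT with Cᵥ = 5R/2 = 20.79 J/(mol·K).
At constant V, T₂/T₁ = P₂/P₁ ⇒ ΔT = T₁(P₂/P₁ − 1) = 437·(964/649 − 1) = 212.1 K.
ΔU = (3.11)(20.79)(212.1) = 13711 J.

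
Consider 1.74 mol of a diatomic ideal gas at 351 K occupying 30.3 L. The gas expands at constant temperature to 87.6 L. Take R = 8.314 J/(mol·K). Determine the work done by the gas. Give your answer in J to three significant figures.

Isothermal: W = nRT ln(V₂/V₁).
W = (1.74)(8.314)(351) × ln(87.6/30.3)
  = 5078 × 1.062
W_by_gas = 5391 J.

W ≈ 5390 J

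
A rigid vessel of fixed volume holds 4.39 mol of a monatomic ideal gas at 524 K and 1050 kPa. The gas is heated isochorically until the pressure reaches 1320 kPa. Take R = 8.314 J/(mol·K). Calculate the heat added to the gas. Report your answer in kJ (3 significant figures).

Q ≈ 7.38 kJ

Constant volume ⇒ W = 0, so Q = ΔU = nCᵥΔT with Cᵥ = 3R/2 = 12.47 J/(mol·K).
At constant V, T₂/T₁ = P₂/P₁ ⇒ ΔT = T₁(P₂/P₁ − 1) = 524·(1320/1050 − 1) = 134.7 K.
ΔU = (4.39)(12.47)(134.7) = 7377 J.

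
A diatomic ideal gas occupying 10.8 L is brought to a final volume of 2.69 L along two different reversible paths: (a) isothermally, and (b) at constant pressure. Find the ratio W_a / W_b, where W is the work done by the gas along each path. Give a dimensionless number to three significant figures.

Path (a) isothermal: W = P₁V₁ ln(V₂/V₁) → W_a/(P₁V₁) = -1.39.
Path (b) isobaric: W = P₁(V₂ − V₁) → W_b/(P₁V₁) = -0.7509.
W_a / W_b = -1.39 / -0.7509 = 1.851.

W_a / W_b ≈ 1.85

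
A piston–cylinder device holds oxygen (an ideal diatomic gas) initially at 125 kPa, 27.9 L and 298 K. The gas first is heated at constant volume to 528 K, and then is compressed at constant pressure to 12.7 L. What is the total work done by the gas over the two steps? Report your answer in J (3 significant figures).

Step 1 (isochoric): W = 0 (constant volume).
After step 1: P = 221.5 kPa (V unchanged).
Step 2 (isobaric): W = PΔV = (221.5 kPa)(12.7 − 27.9 L) = -3366 J.
W_total = 0 − 3366 = -3366 J.

W_total ≈ -3370 J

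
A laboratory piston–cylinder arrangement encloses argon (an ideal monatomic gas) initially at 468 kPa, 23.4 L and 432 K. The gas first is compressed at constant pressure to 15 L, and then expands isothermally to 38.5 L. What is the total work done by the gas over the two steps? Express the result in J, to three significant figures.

Step 1 (isobaric): W = PΔV = (468 kPa)(15 − 23.4 L) = -3931 J.
After step 1: P = 468 kPa, V = 15 L, T = 276.9 K.
Step 2 (isothermal): W = P₁V₁ ln(V₂/V₁) = (7020) ln(38.5/15) = 6617 J.
W_total = -3931 + 6617 = 2686 J.

W_total ≈ 2690 J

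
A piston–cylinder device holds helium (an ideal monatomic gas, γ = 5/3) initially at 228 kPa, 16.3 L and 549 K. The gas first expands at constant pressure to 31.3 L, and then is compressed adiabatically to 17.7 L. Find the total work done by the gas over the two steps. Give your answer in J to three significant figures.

Step 1 (isobaric): W = PΔV = (228 kPa)(31.3 − 16.3 L) = 3420 J.
After step 1: P = 228 kPa, V = 31.3 L, T = 1054 K.
Step 2 (adiabatic): W = (P₁V₁ − P₂V₂)/(γ−1) = (7136 − 10436)/0.667 = -4949 J.
W_total = 3420 − 4949 = -1529 J.

W_total ≈ -1530 J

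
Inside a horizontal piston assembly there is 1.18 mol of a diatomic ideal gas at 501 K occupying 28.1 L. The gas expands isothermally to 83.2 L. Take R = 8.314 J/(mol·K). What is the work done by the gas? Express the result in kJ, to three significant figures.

Isothermal: W = nRT ln(V₂/V₁).
W = (1.18)(8.314)(501) × ln(83.2/28.1)
  = 4915 × 1.085
W_by_gas = 5335 J.

W ≈ 5.34 kJ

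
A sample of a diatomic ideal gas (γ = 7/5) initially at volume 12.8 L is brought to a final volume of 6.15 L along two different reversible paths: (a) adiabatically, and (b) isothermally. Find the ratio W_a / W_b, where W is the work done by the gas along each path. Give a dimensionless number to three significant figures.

Path (a) adiabatic: W = P₁V₁(1 − (V₁/V₂)^(γ−1))/(γ−1) → W_a/(P₁V₁) = -0.8518.
Path (b) isothermal: W = P₁V₁ ln(V₂/V₁) → W_b/(P₁V₁) = -0.733.
W_a / W_b = -0.8518 / -0.733 = 1.162.

W_a / W_b ≈ 1.16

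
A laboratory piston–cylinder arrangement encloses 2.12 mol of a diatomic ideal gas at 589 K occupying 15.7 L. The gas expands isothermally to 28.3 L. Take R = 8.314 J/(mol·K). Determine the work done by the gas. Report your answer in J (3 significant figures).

Isothermal: W = nRT ln(V₂/V₁).
W = (2.12)(8.314)(589) × ln(28.3/15.7)
  = 10382 × 0.5892
W_by_gas = 6117 J.

W ≈ 6120 J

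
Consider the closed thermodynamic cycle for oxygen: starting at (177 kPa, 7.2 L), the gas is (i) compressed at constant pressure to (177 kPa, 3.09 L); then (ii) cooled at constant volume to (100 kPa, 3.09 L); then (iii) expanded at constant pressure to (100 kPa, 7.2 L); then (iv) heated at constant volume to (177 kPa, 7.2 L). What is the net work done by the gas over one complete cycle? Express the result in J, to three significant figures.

W_net ≈ -316 J

Constant-volume legs do no work.
W(i) = (177)(3.09 − 7.2) = -727.5 J; W(iii) = (100)(7.2 − 3.09) = 411 J.
W_net = -727.5 + 411 = -316.5 J (the counter-clockwise enclosed area).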